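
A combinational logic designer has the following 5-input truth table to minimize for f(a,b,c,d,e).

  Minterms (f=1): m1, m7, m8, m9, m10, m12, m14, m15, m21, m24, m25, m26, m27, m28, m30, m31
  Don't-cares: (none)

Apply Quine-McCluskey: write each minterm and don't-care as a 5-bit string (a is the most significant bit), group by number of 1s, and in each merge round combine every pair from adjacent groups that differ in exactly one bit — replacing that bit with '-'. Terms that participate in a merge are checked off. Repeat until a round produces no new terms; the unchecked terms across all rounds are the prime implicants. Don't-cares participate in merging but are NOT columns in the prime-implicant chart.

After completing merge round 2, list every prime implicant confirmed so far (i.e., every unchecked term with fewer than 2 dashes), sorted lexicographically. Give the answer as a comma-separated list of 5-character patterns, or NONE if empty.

size-2^0 implicants → 00001(✓)  00111(✓)  01000(✓)  01001(✓)  01010(✓)  01100(✓)  01110(✓)  01111(✓)  10101  11000(✓)  11001(✓)  11010(✓)  11011(✓)  11100(✓)  11110(✓)  11111(✓)
size-2^1 implicants → -1000(✓)  -1001(✓)  -1010(✓)  -1100(✓)  -1110(✓)  -1111(✓)  0-001  0-111  01-00(✓)  01-10(✓)  010-0(✓)  0100-(✓)  011-0(✓)  0111-(✓)  11-00(✓)  11-10(✓)  11-11(✓)  110-0(✓)  110-1(✓)  1100-(✓)  1101-(✓)  111-0(✓)  1111-(✓)
size-2^2 implicants → -1-00(✓)  -1-10(✓)  -10-0(✓)  -100-  -11-0(✓)  -111-  01--0(✓)  11--0(✓)  11-1-  110--
size-2^3 implicants → -1--0
Unchecked terms (primes): -1--0, -100-, -111-, 0-001, 0-111, 10101, 11-1-, 110--

0-001, 0-111, 10101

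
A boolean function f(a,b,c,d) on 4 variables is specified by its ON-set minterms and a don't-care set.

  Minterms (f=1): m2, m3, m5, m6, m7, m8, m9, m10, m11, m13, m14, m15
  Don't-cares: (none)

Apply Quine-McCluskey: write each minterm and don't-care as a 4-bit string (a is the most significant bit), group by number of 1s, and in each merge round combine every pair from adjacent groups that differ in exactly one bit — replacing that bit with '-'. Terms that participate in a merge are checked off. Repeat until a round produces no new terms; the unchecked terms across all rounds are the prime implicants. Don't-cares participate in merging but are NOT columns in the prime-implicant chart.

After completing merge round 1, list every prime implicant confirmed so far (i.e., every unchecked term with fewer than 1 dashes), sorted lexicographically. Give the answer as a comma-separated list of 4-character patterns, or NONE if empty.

[col 0] 0010*, 0011*, 0101*, 0110*, 0111*, 1000*, 1001*, 1010*, 1011*, 1101*, 1110*, 1111*
[col 1] -010*, -011*, -101*, -110*, -111*, 0-10*, 0-11*, 001-*, 01-1*, 011-*, 1-01*, 1-10*, 1-11*, 10-0*, 10-1*, 100-*, 101-*, 11-1*, 111-*
[col 2] --10*, --11*, -01-*, -1-1, -11-*, 0-1-*, 1--1, 1-1-*, 10--
[col 3] --1-
Prime implicants: --1-, -1-1, 1--1, 10--

NONE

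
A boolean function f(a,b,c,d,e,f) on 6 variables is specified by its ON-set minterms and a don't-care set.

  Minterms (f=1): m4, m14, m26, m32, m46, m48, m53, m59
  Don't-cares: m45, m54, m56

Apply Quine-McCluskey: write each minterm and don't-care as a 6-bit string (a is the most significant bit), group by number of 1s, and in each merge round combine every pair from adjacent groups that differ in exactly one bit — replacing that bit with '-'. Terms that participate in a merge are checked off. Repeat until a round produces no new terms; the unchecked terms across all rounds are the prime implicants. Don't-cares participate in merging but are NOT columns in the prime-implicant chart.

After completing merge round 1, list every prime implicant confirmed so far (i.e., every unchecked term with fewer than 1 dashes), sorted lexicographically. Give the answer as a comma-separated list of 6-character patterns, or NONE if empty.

000100, 011010, 101101, 110101, 110110, 111011

[col 0] 000100, 001110*, 011010, 100000*, 101101, 101110*, 110000*, 110101, 110110, 111000*, 111011
[col 1] -01110, 1-0000, 11-000
Prime implicants: -01110, 000100, 011010, 1-0000, 101101, 11-000, 110101, 110110, 111011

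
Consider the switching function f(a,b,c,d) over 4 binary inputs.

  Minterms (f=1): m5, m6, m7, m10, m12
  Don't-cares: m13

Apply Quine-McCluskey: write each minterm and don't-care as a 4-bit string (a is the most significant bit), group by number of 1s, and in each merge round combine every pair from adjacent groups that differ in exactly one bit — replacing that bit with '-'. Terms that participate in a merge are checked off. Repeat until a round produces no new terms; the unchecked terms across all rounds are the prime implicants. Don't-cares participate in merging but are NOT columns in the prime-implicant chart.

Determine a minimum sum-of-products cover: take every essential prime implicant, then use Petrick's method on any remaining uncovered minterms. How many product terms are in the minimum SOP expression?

4

Round 0: 0101✓ 0110✓ 0111✓ 1010 1100✓ 1101✓
Round 1: -101 01-1 011- 110-
PIs = {-101, 01-1, 011-, 1010, 110-}
Coverage chart:
  m5: -101,01-1
  m6: 011- ←essential
  m7: 01-1,011-
  m10: 1010 ←essential
  m12: 110- ←essential
Essential: 011-, 1010, 110-
Petrick residual → -101
Min cover (4 terms): bc'd + a'bc + ab'cd' + abc'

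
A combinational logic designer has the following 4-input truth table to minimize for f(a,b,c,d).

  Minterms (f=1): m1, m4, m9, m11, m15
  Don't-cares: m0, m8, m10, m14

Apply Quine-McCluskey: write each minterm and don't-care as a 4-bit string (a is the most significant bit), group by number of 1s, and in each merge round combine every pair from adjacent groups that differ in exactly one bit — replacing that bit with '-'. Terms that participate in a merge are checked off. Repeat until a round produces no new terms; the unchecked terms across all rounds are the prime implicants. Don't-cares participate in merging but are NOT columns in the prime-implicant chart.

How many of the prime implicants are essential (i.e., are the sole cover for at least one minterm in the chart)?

size-2^0 implicants → 0000(✓)  0001(✓)  0100(✓)  1000(✓)  1001(✓)  1010(✓)  1011(✓)  1110(✓)  1111(✓)
size-2^1 implicants → -000(✓)  -001(✓)  0-00  000-(✓)  1-10(✓)  1-11(✓)  10-0(✓)  10-1(✓)  100-(✓)  101-(✓)  111-(✓)
size-2^2 implicants → -00-  1-1-  10--
Unchecked terms (primes): -00-, 0-00, 1-1-, 10--
Minterm coverage:
  m1 ⊆ -00- [E]
  m4 ⊆ 0-00 [E]
  m9 ⊆ -00-,10--
  m11 ⊆ 1-1-,10--
  m15 ⊆ 1-1- [E]
E = {-00-, 0-00, 1-1-}

3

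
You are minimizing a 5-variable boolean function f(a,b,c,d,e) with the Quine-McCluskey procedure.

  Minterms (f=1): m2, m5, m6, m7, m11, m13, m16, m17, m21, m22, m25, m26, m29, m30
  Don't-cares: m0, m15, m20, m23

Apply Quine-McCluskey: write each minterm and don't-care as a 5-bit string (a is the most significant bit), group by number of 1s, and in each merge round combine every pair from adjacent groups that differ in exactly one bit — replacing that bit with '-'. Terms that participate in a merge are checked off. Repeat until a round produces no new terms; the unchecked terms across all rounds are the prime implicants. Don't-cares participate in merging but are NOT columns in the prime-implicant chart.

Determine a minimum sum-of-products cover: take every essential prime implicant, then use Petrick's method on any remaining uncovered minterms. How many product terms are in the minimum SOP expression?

7

Round 0: 00000✓ 00010✓ 00101✓ 00110✓ 00111✓ 01011✓ 01101✓ 01111✓ 10000✓ 10001✓ 10100✓ 10101✓ 10110✓ 10111✓ 11001✓ 11010✓ 11101✓ 11110✓
Round 1: -0000 -0101✓ -0110✓ -0111✓ -1101✓ 0-101✓ 0-111✓ 00-10 000-0 001-1✓ 0011-✓ 01-11 011-1✓ 1-001✓ 1-101✓ 1-110 10-00✓ 10-01✓ 1000-✓ 101-0✓ 101-1✓ 1010-✓ 1011-✓ 11-01✓ 11-10
Round 2: --101 -01-1 -011- 0-1-1 1--01 10-0- 101--
PIs = {--101, -0000, -01-1, -011-, 0-1-1, 00-10, 000-0, 01-11, 1--01, 1-110, 10-0-, 101--, 11-10}
Coverage chart:
  m2: 00-10,000-0
  m5: --101,-01-1,0-1-1
  m6: -011-,00-10
  m7: -01-1,-011-,0-1-1
  m11: 01-11 ←essential
  m13: --101,0-1-1
  m16: -0000,10-0-
  m17: 1--01,10-0-
  m21: --101,-01-1,1--01,10-0-,101--
  m22: -011-,1-110,101--
  m25: 1--01 ←essential
  m26: 11-10 ←essential
  m29: --101,1--01
  m30: 1-110,11-10
Essential: 01-11, 1--01, 11-10
Petrick residual → --101, -0000, -011-, 00-10
Min cover (7 terms): cd'e + b'c'd'e' + b'cd + a'b'de' + a'bde + ad'e + abde'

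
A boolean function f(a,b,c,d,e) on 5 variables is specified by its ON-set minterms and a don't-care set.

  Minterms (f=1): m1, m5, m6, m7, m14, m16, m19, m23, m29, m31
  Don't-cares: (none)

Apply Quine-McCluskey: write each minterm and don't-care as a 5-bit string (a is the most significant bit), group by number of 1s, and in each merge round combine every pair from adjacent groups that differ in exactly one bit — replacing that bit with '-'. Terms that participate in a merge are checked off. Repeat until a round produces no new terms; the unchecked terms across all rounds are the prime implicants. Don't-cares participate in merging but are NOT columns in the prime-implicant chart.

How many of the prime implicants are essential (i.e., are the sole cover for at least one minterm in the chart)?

[col 0] 00001*, 00101*, 00110*, 00111*, 01110*, 10000, 10011*, 10111*, 11101*, 11111*
[col 1] -0111, 0-110, 00-01, 001-1, 0011-, 1-111, 10-11, 111-1
Prime implicants: -0111, 0-110, 00-01, 001-1, 0011-, 1-111, 10-11, 10000, 111-1
PI chart (minterm → PIs covering it):
  1 | 00-01  (sole → essential)
  5 | 00-01,001-1
  6 | 0-110,0011-
  7 | -0111,001-1,0011-
  14 | 0-110  (sole → essential)
  16 | 10000  (sole → essential)
  19 | 10-11  (sole → essential)
  23 | -0111,1-111,10-11
  29 | 111-1  (sole → essential)
  31 | 1-111,111-1
Essential prime implicants: 0-110, 00-01, 10-11, 10000, 111-1

5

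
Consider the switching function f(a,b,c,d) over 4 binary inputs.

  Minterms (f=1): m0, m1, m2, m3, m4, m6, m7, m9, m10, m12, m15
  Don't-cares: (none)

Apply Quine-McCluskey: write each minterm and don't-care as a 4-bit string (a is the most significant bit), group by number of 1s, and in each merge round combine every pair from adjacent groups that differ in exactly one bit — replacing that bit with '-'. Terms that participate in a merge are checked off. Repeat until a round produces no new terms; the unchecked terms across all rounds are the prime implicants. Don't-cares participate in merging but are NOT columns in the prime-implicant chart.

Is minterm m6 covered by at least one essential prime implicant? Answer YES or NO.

Round 0: 0000✓ 0001✓ 0010✓ 0011✓ 0100✓ 0110✓ 0111✓ 1001✓ 1010✓ 1100✓ 1111✓
Round 1: -001 -010 -100 -111 0-00✓ 0-10✓ 0-11✓ 00-0✓ 00-1✓ 000-✓ 001-✓ 01-0✓ 011-✓
Round 2: 0--0 0-1- 00--
PIs = {-001, -010, -100, -111, 0--0, 0-1-, 00--}
Coverage chart:
  m0: 0--0,00--
  m1: -001,00--
  m2: -010,0--0,0-1-,00--
  m3: 0-1-,00--
  m4: -100,0--0
  m6: 0--0,0-1-
  m7: -111,0-1-
  m9: -001 ←essential
  m10: -010 ←essential
  m12: -100 ←essential
  m15: -111 ←essential
Essential: -001, -010, -100, -111

NO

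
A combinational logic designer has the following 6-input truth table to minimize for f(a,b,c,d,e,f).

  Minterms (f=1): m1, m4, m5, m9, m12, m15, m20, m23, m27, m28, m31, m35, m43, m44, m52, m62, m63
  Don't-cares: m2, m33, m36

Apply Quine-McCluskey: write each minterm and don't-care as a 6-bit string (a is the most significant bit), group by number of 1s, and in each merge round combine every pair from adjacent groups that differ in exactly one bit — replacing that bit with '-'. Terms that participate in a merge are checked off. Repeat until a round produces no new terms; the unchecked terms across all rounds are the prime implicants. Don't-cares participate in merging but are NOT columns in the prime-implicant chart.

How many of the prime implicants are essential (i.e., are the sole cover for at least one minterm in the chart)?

9

size-2^0 implicants → 000001(✓)  000010  000100(✓)  000101(✓)  001001(✓)  001100(✓)  001111(✓)  010100(✓)  010111(✓)  011011(✓)  011100(✓)  011111(✓)  100001(✓)  100011(✓)  100100(✓)  101011(✓)  101100(✓)  110100(✓)  111110(✓)  111111(✓)
size-2^1 implicants → -00001  -00100(✓)  -01100(✓)  -10100(✓)  -11111  0-0100(✓)  0-1100(✓)  0-1111  00-001  00-100(✓)  000-01  00010-  01-100(✓)  01-111  011-11  1-0100(✓)  10-011  10-100(✓)  1000-1  11111-
size-2^2 implicants → --0100  -0-100  0--100
Unchecked terms (primes): --0100, -0-100, -00001, -11111, 0--100, 0-1111, 00-001, 000-01, 000010, 00010-, 01-111, 011-11, 10-011, 1000-1, 11111-
Minterm coverage:
  m1 ⊆ -00001,00-001,000-01
  m4 ⊆ --0100,-0-100,0--100,00010-
  m5 ⊆ 000-01,00010-
  m9 ⊆ 00-001 [E]
  m12 ⊆ -0-100,0--100
  m15 ⊆ 0-1111 [E]
  m20 ⊆ --0100,0--100
  m23 ⊆ 01-111 [E]
  m27 ⊆ 011-11 [E]
  m28 ⊆ 0--100 [E]
  m31 ⊆ -11111,0-1111,01-111,011-11
  m35 ⊆ 10-011,1000-1
  m43 ⊆ 10-011 [E]
  m44 ⊆ -0-100 [E]
  m52 ⊆ --0100 [E]
  m62 ⊆ 11111- [E]
  m63 ⊆ -11111,11111-
E = {--0100, -0-100, 0--100, 0-1111, 00-001, 01-111, 011-11, 10-011, 11111-}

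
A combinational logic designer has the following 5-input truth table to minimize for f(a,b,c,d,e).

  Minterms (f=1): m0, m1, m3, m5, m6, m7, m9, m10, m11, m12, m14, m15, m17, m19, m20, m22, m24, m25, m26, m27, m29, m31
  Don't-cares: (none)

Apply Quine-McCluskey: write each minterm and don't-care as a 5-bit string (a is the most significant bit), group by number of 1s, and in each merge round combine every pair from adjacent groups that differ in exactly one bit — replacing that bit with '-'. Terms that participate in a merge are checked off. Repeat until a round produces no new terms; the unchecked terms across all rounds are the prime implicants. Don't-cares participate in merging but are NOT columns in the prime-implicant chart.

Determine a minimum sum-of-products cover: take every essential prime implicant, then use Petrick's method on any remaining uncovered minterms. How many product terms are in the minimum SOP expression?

9

size-2^0 implicants → 00000(✓)  00001(✓)  00011(✓)  00101(✓)  00110(✓)  00111(✓)  01001(✓)  01010(✓)  01011(✓)  01100(✓)  01110(✓)  01111(✓)  10001(✓)  10011(✓)  10100(✓)  10110(✓)  11000(✓)  11001(✓)  11010(✓)  11011(✓)  11101(✓)  11111(✓)
size-2^1 implicants → -0001(✓)  -0011(✓)  -0110  -1001(✓)  -1010(✓)  -1011(✓)  -1111(✓)  0-001(✓)  0-011(✓)  0-110(✓)  0-111(✓)  00-01(✓)  00-11(✓)  000-1(✓)  0000-  001-1(✓)  0011-(✓)  01-10(✓)  01-11(✓)  010-1(✓)  0101-(✓)  011-0  0111-(✓)  1-001(✓)  1-011(✓)  100-1(✓)  101-0  11-01(✓)  11-11(✓)  110-0(✓)  110-1(✓)  1100-(✓)  1101-(✓)  111-1(✓)
size-2^2 implicants → --001(✓)  --011(✓)  -00-1(✓)  -1-11  -10-1(✓)  -101-  0--11  0-0-1(✓)  0-11-  00--1  01-1-  1-0-1(✓)  11--1  110--
size-2^3 implicants → --0-1
Unchecked terms (primes): --0-1, -0110, -1-11, -101-, 0--11, 0-11-, 00--1, 0000-, 01-1-, 011-0, 101-0, 11--1, 110--
Minterm coverage:
  m0 ⊆ 0000- [E]
  m1 ⊆ --0-1,00--1,0000-
  m3 ⊆ --0-1,0--11,00--1
  m5 ⊆ 00--1 [E]
  m6 ⊆ -0110,0-11-
  m7 ⊆ 0--11,0-11-,00--1
  m9 ⊆ --0-1 [E]
  m10 ⊆ -101-,01-1-
  m11 ⊆ --0-1,-1-11,-101-,0--11,01-1-
  m12 ⊆ 011-0 [E]
  m14 ⊆ 0-11-,01-1-,011-0
  m15 ⊆ -1-11,0--11,0-11-,01-1-
  m17 ⊆ --0-1 [E]
  m19 ⊆ --0-1 [E]
  m20 ⊆ 101-0 [E]
  m22 ⊆ -0110,101-0
  m24 ⊆ 110-- [E]
  m25 ⊆ --0-1,11--1,110--
  m26 ⊆ -101-,110--
  m27 ⊆ --0-1,-1-11,-101-,11--1,110--
  m29 ⊆ 11--1 [E]
  m31 ⊆ -1-11,11--1
E = {--0-1, 00--1, 0000-, 011-0, 101-0, 11--1, 110--}
Petrick residual → -0110, 01-1-
Cover = c'e + b'cde' + a'b'e + a'b'c'd' + a'bd + a'bce' + ab'ce' + abe + abc'  |cover|=9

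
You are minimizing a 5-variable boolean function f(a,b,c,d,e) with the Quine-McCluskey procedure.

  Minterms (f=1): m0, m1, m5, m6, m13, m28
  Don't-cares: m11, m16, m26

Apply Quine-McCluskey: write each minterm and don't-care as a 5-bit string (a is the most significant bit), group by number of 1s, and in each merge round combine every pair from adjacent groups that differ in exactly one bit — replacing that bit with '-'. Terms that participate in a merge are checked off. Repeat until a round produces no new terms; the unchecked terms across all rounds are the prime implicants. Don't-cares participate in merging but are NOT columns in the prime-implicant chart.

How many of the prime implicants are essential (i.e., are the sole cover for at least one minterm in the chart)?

Round 0: 00000✓ 00001✓ 00101✓ 00110 01011 01101✓ 10000✓ 11010 11100
Round 1: -0000 0-101 00-01 0000-
PIs = {-0000, 0-101, 00-01, 0000-, 00110, 01011, 11010, 11100}
Coverage chart:
  m0: -0000,0000-
  m1: 00-01,0000-
  m5: 0-101,00-01
  m6: 00110 ←essential
  m13: 0-101 ←essential
  m28: 11100 ←essential
Essential: 0-101, 00110, 11100

3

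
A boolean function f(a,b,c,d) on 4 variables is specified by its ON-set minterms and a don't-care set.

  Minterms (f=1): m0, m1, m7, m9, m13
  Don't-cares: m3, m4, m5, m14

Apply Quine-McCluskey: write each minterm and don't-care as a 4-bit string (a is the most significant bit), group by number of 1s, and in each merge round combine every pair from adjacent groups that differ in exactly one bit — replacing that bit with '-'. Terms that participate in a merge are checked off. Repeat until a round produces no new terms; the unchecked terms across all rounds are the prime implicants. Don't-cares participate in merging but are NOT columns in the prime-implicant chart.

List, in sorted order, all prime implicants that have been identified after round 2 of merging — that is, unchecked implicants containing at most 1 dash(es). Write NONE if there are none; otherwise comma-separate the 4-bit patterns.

Round 0: 0000✓ 0001✓ 0011✓ 0100✓ 0101✓ 0111✓ 1001✓ 1101✓ 1110
Round 1: -001✓ -101✓ 0-00✓ 0-01✓ 0-11✓ 00-1✓ 000-✓ 01-1✓ 010-✓ 1-01✓
Round 2: --01 0--1 0-0-
PIs = {--01, 0--1, 0-0-, 1110}

1110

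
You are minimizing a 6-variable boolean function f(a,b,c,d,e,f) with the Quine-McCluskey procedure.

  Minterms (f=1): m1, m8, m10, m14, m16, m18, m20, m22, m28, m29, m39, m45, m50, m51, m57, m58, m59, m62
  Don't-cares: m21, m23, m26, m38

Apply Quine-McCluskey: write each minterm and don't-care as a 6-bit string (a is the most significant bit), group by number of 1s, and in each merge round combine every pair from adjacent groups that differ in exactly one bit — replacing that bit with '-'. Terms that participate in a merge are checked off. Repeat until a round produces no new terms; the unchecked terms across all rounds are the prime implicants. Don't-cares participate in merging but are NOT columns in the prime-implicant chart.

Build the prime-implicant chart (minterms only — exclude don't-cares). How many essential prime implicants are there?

size-2^0 implicants → 000001  001000(✓)  001010(✓)  001110(✓)  010000(✓)  010010(✓)  010100(✓)  010101(✓)  010110(✓)  010111(✓)  011010(✓)  011100(✓)  011101(✓)  100110(✓)  100111(✓)  101101  110010(✓)  110011(✓)  111001(✓)  111010(✓)  111011(✓)  111110(✓)
size-2^1 implicants → -10010(✓)  -11010(✓)  0-1010  001-10  0010-0  01-010(✓)  01-100(✓)  01-101(✓)  010-00(✓)  010-10(✓)  0100-0(✓)  0101-0(✓)  0101-1(✓)  01010-(✓)  01011-(✓)  01110-(✓)  10011-  11-010(✓)  11-011(✓)  11001-(✓)  111-10  1110-1  11101-(✓)
size-2^2 implicants → -1-010  01-10-  010--0  0101--  11-01-
Unchecked terms (primes): -1-010, 0-1010, 000001, 001-10, 0010-0, 01-10-, 010--0, 0101--, 10011-, 101101, 11-01-, 111-10, 1110-1
Minterm coverage:
  m1 ⊆ 000001 [E]
  m8 ⊆ 0010-0 [E]
  m10 ⊆ 0-1010,001-10,0010-0
  m14 ⊆ 001-10 [E]
  m16 ⊆ 010--0 [E]
  m18 ⊆ -1-010,010--0
  m20 ⊆ 01-10-,010--0,0101--
  m22 ⊆ 010--0,0101--
  m28 ⊆ 01-10- [E]
  m29 ⊆ 01-10- [E]
  m39 ⊆ 10011- [E]
  m45 ⊆ 101101 [E]
  m50 ⊆ -1-010,11-01-
  m51 ⊆ 11-01- [E]
  m57 ⊆ 1110-1 [E]
  m58 ⊆ -1-010,11-01-,111-10
  m59 ⊆ 11-01-,1110-1
  m62 ⊆ 111-10 [E]
E = {000001, 001-10, 0010-0, 01-10-, 010--0, 10011-, 101101, 11-01-, 111-10, 1110-1}

10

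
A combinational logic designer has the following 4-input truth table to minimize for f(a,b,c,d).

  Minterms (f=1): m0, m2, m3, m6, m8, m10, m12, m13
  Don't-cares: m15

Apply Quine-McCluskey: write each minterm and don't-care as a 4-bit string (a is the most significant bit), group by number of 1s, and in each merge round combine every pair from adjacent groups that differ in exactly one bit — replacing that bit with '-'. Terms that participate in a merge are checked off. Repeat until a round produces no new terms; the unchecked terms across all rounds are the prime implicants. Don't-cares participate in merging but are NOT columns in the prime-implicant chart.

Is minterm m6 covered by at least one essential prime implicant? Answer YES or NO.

[col 0] 0000*, 0010*, 0011*, 0110*, 1000*, 1010*, 1100*, 1101*, 1111*
[col 1] -000*, -010*, 0-10, 00-0*, 001-, 1-00, 10-0*, 11-1, 110-
[col 2] -0-0
Prime implicants: -0-0, 0-10, 001-, 1-00, 11-1, 110-
PI chart (minterm → PIs covering it):
  0 | -0-0  (sole → essential)
  2 | -0-0,0-10,001-
  3 | 001-  (sole → essential)
  6 | 0-10  (sole → essential)
  8 | -0-0,1-00
  10 | -0-0  (sole → essential)
  12 | 1-00,110-
  13 | 11-1,110-
Essential prime implicants: -0-0, 0-10, 001-

YES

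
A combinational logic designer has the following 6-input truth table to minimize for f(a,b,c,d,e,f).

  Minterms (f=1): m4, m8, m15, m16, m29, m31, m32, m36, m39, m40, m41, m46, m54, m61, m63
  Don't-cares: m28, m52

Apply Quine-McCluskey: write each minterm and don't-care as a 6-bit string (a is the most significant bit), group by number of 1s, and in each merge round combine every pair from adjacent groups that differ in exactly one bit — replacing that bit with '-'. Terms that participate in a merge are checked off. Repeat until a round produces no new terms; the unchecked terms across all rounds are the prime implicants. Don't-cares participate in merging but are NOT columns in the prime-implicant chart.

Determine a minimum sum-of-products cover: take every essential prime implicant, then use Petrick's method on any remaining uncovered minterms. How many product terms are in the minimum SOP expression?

10

Round 0: 000100✓ 001000✓ 001111✓ 010000 011100✓ 011101✓ 011111✓ 100000✓ 100100✓ 100111 101000✓ 101001✓ 101110 110100✓ 110110✓ 111101✓ 111111✓
Round 1: -00100 -01000 -11101✓ -11111✓ 0-1111 0111-1✓ 01110- 1-0100 10-000 100-00 10100- 1101-0 1111-1✓
Round 2: -111-1
PIs = {-00100, -01000, -111-1, 0-1111, 010000, 01110-, 1-0100, 10-000, 100-00, 100111, 10100-, 101110, 1101-0}
Coverage chart:
  m4: -00100 ←essential
  m8: -01000 ←essential
  m15: 0-1111 ←essential
  m16: 010000 ←essential
  m29: -111-1,01110-
  m31: -111-1,0-1111
  m32: 10-000,100-00
  m36: -00100,1-0100,100-00
  m39: 100111 ←essential
  m40: -01000,10-000,10100-
  m41: 10100- ←essential
  m46: 101110 ←essential
  m54: 1101-0 ←essential
  m61: -111-1 ←essential
  m63: -111-1 ←essential
Essential: -00100, -01000, -111-1, 0-1111, 010000, 100111, 10100-, 101110, 1101-0
Petrick residual → 10-000
Min cover (10 terms): b'c'de'f' + b'cd'e'f' + bcdf + a'cdef + a'bc'd'e'f' + ab'd'e'f' + ab'c'def + ab'cd'e' + ab'cdef' + abc'df'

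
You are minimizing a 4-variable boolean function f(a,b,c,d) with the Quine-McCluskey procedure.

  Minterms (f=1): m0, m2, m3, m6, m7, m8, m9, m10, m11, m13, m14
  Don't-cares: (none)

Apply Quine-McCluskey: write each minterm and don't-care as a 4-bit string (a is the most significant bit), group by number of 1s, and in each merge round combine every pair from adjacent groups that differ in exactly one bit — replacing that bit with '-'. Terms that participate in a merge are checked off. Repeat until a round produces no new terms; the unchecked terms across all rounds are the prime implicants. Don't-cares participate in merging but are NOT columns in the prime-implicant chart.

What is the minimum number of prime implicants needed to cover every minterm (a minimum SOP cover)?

size-2^0 implicants → 0000(✓)  0010(✓)  0011(✓)  0110(✓)  0111(✓)  1000(✓)  1001(✓)  1010(✓)  1011(✓)  1101(✓)  1110(✓)
size-2^1 implicants → -000(✓)  -010(✓)  -011(✓)  -110(✓)  0-10(✓)  0-11(✓)  00-0(✓)  001-(✓)  011-(✓)  1-01  1-10(✓)  10-0(✓)  10-1(✓)  100-(✓)  101-(✓)
size-2^2 implicants → --10  -0-0  -01-  0-1-  10--
Unchecked terms (primes): --10, -0-0, -01-, 0-1-, 1-01, 10--
Minterm coverage:
  m0 ⊆ -0-0 [E]
  m2 ⊆ --10,-0-0,-01-,0-1-
  m3 ⊆ -01-,0-1-
  m6 ⊆ --10,0-1-
  m7 ⊆ 0-1- [E]
  m8 ⊆ -0-0,10--
  m9 ⊆ 1-01,10--
  m10 ⊆ --10,-0-0,-01-,10--
  m11 ⊆ -01-,10--
  m13 ⊆ 1-01 [E]
  m14 ⊆ --10 [E]
E = {--10, -0-0, 0-1-, 1-01}
Petrick residual → -01-
Cover = cd' + b'd' + b'c + a'c + ac'd  |cover|=5

5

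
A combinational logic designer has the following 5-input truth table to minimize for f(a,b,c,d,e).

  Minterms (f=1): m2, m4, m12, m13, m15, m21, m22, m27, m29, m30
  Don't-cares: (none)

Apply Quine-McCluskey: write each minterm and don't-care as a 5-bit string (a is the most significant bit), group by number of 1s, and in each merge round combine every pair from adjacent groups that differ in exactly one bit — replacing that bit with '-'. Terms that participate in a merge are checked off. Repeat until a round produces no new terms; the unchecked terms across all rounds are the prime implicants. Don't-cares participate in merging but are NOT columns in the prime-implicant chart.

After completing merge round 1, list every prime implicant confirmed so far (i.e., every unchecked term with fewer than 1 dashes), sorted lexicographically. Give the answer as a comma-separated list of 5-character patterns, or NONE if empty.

00010, 11011

Round 0: 00010 00100✓ 01100✓ 01101✓ 01111✓ 10101✓ 10110✓ 11011 11101✓ 11110✓
Round 1: -1101 0-100 011-1 0110- 1-101 1-110
PIs = {-1101, 0-100, 00010, 011-1, 0110-, 1-101, 1-110, 11011}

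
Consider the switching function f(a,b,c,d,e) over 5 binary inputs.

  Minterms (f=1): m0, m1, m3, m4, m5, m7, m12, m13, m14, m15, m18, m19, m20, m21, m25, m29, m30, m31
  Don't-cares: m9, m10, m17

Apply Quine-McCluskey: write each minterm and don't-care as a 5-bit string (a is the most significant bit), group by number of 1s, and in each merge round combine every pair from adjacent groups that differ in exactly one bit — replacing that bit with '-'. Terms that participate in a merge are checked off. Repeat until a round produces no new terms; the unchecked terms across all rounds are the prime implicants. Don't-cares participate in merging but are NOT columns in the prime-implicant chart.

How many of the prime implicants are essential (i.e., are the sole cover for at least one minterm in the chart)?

5

[col 0] 00000*, 00001*, 00011*, 00100*, 00101*, 00111*, 01001*, 01010*, 01100*, 01101*, 01110*, 01111*, 10001*, 10010*, 10011*, 10100*, 10101*, 11001*, 11101*, 11110*, 11111*
[col 1] -0001*, -0011*, -0100*, -0101*, -1001*, -1101*, -1110*, -1111*, 0-001*, 0-100*, 0-101*, 0-111*, 00-00*, 00-01*, 00-11*, 000-1*, 0000-*, 001-1*, 0010-*, 01-01*, 01-10, 011-0*, 011-1*, 0110-*, 0111-*, 1-001*, 1-101*, 10-01*, 100-1*, 1001-, 1010-*, 11-01*, 111-1*, 1111-*
[col 2] --001*, --101*, -0-01*, -00-1, -010-, -1-01*, -11-1, -111-, 0--01*, 0-1-1, 0-10-, 00--1, 00-0-, 011--, 1--01*
[col 3] ---01
Prime implicants: ---01, -00-1, -010-, -11-1, -111-, 0-1-1, 0-10-, 00--1, 00-0-, 01-10, 011--, 1001-
PI chart (minterm → PIs covering it):
  0 | 00-0-  (sole → essential)
  1 | ---01,-00-1,00--1,00-0-
  3 | -00-1,00--1
  4 | -010-,0-10-,00-0-
  5 | ---01,-010-,0-1-1,0-10-,00--1,00-0-
  7 | 0-1-1,00--1
  12 | 0-10-,011--
  13 | ---01,-11-1,0-1-1,0-10-,011--
  14 | -111-,01-10,011--
  15 | -11-1,-111-,0-1-1,011--
  18 | 1001-  (sole → essential)
  19 | -00-1,1001-
  20 | -010-  (sole → essential)
  21 | ---01,-010-
  25 | ---01  (sole → essential)
  29 | ---01,-11-1
  30 | -111-  (sole → essential)
  31 | -11-1,-111-
Essential prime implicants: ---01, -010-, -111-, 00-0-, 1001-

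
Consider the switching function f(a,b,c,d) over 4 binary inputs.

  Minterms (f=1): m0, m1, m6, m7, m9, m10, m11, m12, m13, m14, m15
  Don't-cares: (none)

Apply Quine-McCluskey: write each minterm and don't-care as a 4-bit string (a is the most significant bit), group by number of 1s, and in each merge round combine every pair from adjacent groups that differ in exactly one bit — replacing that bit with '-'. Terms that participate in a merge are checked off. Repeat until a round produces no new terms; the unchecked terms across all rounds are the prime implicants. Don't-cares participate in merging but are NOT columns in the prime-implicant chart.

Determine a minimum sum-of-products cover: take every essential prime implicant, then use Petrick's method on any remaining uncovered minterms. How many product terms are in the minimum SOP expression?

[col 0] 0000*, 0001*, 0110*, 0111*, 1001*, 1010*, 1011*, 1100*, 1101*, 1110*, 1111*
[col 1] -001, -110*, -111*, 000-, 011-*, 1-01*, 1-10*, 1-11*, 10-1*, 101-*, 11-0*, 11-1*, 110-*, 111-*
[col 2] -11-, 1--1, 1-1-, 11--
Prime implicants: -001, -11-, 000-, 1--1, 1-1-, 11--
PI chart (minterm → PIs covering it):
  0 | 000-  (sole → essential)
  1 | -001,000-
  6 | -11-  (sole → essential)
  7 | -11-  (sole → essential)
  9 | -001,1--1
  10 | 1-1-  (sole → essential)
  11 | 1--1,1-1-
  12 | 11--  (sole → essential)
  13 | 1--1,11--
  14 | -11-,1-1-,11--
  15 | -11-,1--1,1-1-,11--
Essential prime implicants: -11-, 000-, 1-1-, 11--
Petrick residual → -001
Minimum SOP uses 5 PIs: b'c'd + bc + a'b'c' + ac + ab

5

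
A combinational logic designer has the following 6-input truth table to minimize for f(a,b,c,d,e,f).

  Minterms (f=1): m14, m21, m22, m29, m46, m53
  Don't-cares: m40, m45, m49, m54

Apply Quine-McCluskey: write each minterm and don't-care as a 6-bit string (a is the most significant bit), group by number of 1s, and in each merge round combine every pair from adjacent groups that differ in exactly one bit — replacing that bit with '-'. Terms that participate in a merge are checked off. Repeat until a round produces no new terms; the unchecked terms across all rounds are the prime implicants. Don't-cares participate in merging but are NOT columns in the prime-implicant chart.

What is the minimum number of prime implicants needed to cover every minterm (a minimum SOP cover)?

[col 0] 001110*, 010101*, 010110*, 011101*, 101000, 101101, 101110*, 110001*, 110101*, 110110*
[col 1] -01110, -10101, -10110, 01-101, 110-01
Prime implicants: -01110, -10101, -10110, 01-101, 101000, 101101, 110-01
PI chart (minterm → PIs covering it):
  14 | -01110  (sole → essential)
  21 | -10101,01-101
  22 | -10110  (sole → essential)
  29 | 01-101  (sole → essential)
  46 | -01110  (sole → essential)
  53 | -10101,110-01
Essential prime implicants: -01110, -10110, 01-101
Petrick residual → -10101
Minimum SOP uses 4 PIs: b'cdef' + bc'de'f + bc'def' + a'bde'f

4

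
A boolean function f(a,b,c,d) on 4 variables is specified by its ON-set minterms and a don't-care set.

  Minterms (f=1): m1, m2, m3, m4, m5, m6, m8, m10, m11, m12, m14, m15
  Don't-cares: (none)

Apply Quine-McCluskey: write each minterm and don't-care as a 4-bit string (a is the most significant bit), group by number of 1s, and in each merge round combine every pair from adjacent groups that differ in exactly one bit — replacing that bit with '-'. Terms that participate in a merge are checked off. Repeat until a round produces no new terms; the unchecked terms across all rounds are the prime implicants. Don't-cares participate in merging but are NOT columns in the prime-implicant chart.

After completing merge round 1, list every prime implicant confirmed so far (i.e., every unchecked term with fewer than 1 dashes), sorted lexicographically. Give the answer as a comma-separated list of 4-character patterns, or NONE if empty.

Round 0: 0001✓ 0010✓ 0011✓ 0100✓ 0101✓ 0110✓ 1000✓ 1010✓ 1011✓ 1100✓ 1110✓ 1111✓
Round 1: -010✓ -011✓ -100✓ -110✓ 0-01 0-10✓ 00-1 001-✓ 01-0✓ 010- 1-00✓ 1-10✓ 1-11✓ 10-0✓ 101-✓ 11-0✓ 111-✓
Round 2: --10 -01- -1-0 1--0 1-1-
PIs = {--10, -01-, -1-0, 0-01, 00-1, 010-, 1--0, 1-1-}

NONE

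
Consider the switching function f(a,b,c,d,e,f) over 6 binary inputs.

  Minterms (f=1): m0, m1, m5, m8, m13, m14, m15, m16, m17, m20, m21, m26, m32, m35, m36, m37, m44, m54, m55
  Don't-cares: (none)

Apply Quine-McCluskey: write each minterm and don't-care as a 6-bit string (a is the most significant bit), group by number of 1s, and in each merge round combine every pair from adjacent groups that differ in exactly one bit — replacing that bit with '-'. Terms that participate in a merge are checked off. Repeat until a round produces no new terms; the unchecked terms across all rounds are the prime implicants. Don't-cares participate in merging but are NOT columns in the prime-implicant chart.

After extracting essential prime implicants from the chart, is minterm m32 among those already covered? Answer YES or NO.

NO

[col 0] 000000*, 000001*, 000101*, 001000*, 001101*, 001110*, 001111*, 010000*, 010001*, 010100*, 010101*, 011010, 100000*, 100011, 100100*, 100101*, 101100*, 110110*, 110111*
[col 1] -00000, -00101, 0-0000*, 0-0001*, 0-0101*, 00-000, 00-101, 000-01*, 00000-*, 0011-1, 00111-, 010-00*, 010-01*, 01000-*, 01010-*, 10-100, 100-00, 10010-, 11011-
[col 2] 0-0-01, 0-000-, 010-0-
Prime implicants: -00000, -00101, 0-0-01, 0-000-, 00-000, 00-101, 0011-1, 00111-, 010-0-, 011010, 10-100, 100-00, 100011, 10010-, 11011-
PI chart (minterm → PIs covering it):
  0 | -00000,0-000-,00-000
  1 | 0-0-01,0-000-
  5 | -00101,0-0-01,00-101
  8 | 00-000  (sole → essential)
  13 | 00-101,0011-1
  14 | 00111-  (sole → essential)
  15 | 0011-1,00111-
  16 | 0-000-,010-0-
  17 | 0-0-01,0-000-,010-0-
  20 | 010-0-  (sole → essential)
  21 | 0-0-01,010-0-
  26 | 011010  (sole → essential)
  32 | -00000,100-00
  35 | 100011  (sole → essential)
  36 | 10-100,100-00,10010-
  37 | -00101,10010-
  44 | 10-100  (sole → essential)
  54 | 11011-  (sole → essential)
  55 | 11011-  (sole → essential)
Essential prime implicants: 00-000, 00111-, 010-0-, 011010, 10-100, 100011, 11011-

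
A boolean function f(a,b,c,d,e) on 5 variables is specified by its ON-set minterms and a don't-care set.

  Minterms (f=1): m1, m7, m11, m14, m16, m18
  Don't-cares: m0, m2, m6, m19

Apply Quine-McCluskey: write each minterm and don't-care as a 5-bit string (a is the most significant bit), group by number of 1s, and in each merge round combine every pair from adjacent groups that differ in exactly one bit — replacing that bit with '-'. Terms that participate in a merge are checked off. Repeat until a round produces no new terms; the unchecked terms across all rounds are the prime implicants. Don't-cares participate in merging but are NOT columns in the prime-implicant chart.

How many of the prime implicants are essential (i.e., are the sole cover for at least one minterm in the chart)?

size-2^0 implicants → 00000(✓)  00001(✓)  00010(✓)  00110(✓)  00111(✓)  01011  01110(✓)  10000(✓)  10010(✓)  10011(✓)
size-2^1 implicants → -0000(✓)  -0010(✓)  0-110  00-10  000-0(✓)  0000-  0011-  100-0(✓)  1001-
size-2^2 implicants → -00-0
Unchecked terms (primes): -00-0, 0-110, 00-10, 0000-, 0011-, 01011, 1001-
Minterm coverage:
  m1 ⊆ 0000- [E]
  m7 ⊆ 0011- [E]
  m11 ⊆ 01011 [E]
  m14 ⊆ 0-110 [E]
  m16 ⊆ -00-0 [E]
  m18 ⊆ -00-0,1001-
E = {-00-0, 0-110, 0000-, 0011-, 01011}

5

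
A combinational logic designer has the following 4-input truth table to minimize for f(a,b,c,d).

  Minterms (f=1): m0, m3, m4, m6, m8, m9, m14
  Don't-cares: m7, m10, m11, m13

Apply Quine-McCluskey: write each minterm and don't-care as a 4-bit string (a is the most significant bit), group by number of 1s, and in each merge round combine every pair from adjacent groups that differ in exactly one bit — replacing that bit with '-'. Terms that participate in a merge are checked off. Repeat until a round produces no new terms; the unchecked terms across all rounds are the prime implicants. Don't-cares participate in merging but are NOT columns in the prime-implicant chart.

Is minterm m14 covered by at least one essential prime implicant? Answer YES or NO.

[col 0] 0000*, 0011*, 0100*, 0110*, 0111*, 1000*, 1001*, 1010*, 1011*, 1101*, 1110*
[col 1] -000, -011, -110, 0-00, 0-11, 01-0, 011-, 1-01, 1-10, 10-0*, 10-1*, 100-*, 101-*
[col 2] 10--
Prime implicants: -000, -011, -110, 0-00, 0-11, 01-0, 011-, 1-01, 1-10, 10--
PI chart (minterm → PIs covering it):
  0 | -000,0-00
  3 | -011,0-11
  4 | 0-00,01-0
  6 | -110,01-0,011-
  8 | -000,10--
  9 | 1-01,10--
  14 | -110,1-10
(no essential prime implicants)

NO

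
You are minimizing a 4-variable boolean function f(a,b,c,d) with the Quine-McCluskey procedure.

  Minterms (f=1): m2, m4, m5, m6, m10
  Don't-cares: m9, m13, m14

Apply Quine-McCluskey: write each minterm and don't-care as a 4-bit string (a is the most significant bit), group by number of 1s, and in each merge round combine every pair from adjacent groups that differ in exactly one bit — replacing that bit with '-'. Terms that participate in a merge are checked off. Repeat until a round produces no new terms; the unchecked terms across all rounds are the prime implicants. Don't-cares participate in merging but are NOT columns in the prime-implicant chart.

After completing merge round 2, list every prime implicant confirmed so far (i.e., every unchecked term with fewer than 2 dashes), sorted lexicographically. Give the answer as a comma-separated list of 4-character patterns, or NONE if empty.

-101, 01-0, 010-, 1-01

Round 0: 0010✓ 0100✓ 0101✓ 0110✓ 1001✓ 1010✓ 1101✓ 1110✓
Round 1: -010✓ -101 -110✓ 0-10✓ 01-0 010- 1-01 1-10✓
Round 2: --10
PIs = {--10, -101, 01-0, 010-, 1-01}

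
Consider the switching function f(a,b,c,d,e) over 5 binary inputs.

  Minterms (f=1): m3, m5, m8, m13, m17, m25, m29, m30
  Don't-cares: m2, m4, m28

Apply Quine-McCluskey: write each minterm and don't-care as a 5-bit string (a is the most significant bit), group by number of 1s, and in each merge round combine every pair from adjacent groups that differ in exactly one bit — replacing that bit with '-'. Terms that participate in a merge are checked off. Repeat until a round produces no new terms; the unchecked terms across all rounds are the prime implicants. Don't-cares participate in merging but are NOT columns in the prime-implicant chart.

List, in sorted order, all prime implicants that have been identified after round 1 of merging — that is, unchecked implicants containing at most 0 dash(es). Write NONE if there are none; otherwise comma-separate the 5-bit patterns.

size-2^0 implicants → 00010(✓)  00011(✓)  00100(✓)  00101(✓)  01000  01101(✓)  10001(✓)  11001(✓)  11100(✓)  11101(✓)  11110(✓)
size-2^1 implicants → -1101  0-101  0001-  0010-  1-001  11-01  111-0  1110-
Unchecked terms (primes): -1101, 0-101, 0001-, 0010-, 01000, 1-001, 11-01, 111-0, 1110-

01000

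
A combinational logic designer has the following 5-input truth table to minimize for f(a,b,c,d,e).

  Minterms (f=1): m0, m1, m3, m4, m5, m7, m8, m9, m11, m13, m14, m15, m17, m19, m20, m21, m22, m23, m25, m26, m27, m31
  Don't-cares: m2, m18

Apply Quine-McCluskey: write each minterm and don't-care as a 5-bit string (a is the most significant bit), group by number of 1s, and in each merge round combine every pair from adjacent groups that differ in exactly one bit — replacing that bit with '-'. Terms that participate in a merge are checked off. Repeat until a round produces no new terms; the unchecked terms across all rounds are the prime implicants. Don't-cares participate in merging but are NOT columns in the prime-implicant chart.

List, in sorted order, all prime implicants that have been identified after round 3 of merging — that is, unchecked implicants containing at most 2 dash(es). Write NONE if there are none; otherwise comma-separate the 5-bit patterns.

Round 0: 00000✓ 00001✓ 00010✓ 00011✓ 00100✓ 00101✓ 00111✓ 01000✓ 01001✓ 01011✓ 01101✓ 01110✓ 01111✓ 10001✓ 10010✓ 10011✓ 10100✓ 10101✓ 10110✓ 10111✓ 11001✓ 11010✓ 11011✓ 11111✓
Round 1: -0001✓ -0010✓ -0011✓ -0100✓ -0101✓ -0111✓ -1001✓ -1011✓ -1111✓ 0-000✓ 0-001✓ 0-011✓ 0-101✓ 0-111✓ 00-00✓ 00-01✓ 00-11✓ 000-0✓ 000-1✓ 0000-✓ 0001-✓ 001-1✓ 0010-✓ 01-01✓ 01-11✓ 010-1✓ 0100-✓ 011-1✓ 0111- 1-001✓ 1-010✓ 1-011✓ 1-111✓ 10-01✓ 10-10✓ 10-11✓ 100-1✓ 1001-✓ 101-0✓ 101-1✓ 1010-✓ 1011-✓ 11-11✓ 110-1✓ 1101-✓
Round 2: --001✓ --011✓ --111✓ -0-01✓ -0-11✓ -00-1✓ -001- -01-1✓ -010- -1-11✓ -10-1✓ 0--01✓ 0--11✓ 0-0-1✓ 0-00- 0-1-1✓ 00--1✓ 00-0- 000-- 01--1✓ 1--11✓ 1-0-1✓ 1-01- 10--1✓ 10-1- 101--
Round 3: ---11 --0-1 -0--1 0---1
PIs = {---11, --0-1, -0--1, -001-, -010-, 0---1, 0-00-, 00-0-, 000--, 0111-, 1-01-, 10-1-, 101--}

-001-, -010-, 0-00-, 00-0-, 000--, 0111-, 1-01-, 10-1-, 101--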